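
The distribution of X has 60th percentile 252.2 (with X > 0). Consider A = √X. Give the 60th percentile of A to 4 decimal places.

√X is increasing, so P_{60}(A) = g(P_{60}(X)) ≈ 15.8808.

60th percentile of A = 15.8808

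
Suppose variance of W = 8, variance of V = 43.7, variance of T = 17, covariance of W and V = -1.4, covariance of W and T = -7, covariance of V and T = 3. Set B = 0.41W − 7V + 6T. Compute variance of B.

variance of B = 2476.2408

variance of B = a²·variance of W + b²·variance of V + c²·variance of T + 2ab·covariance of W and V + 2ac·covariance of W and T + 2bc·covariance of V and T, with a = 0.41, b = -7, c = 6.
= 1.3448 + 2141.3 + 612 + 8.036 + (-34.44) + (-252)
= 2476.2408.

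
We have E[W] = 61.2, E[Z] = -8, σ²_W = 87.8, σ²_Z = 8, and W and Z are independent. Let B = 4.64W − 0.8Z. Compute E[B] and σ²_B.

E[B] = 4.64·E[W] + (-0.8)·E[Z] = 4.64·61.2 + (-0.8)·(-8) = 290.368.
σ²_B = a²·σ²_W + b²·σ²_Z + 2ab·Cov[W, Z] with a = 4.64, b = -0.8.
Independence gives Cov[W, Z] = 0.
= 4.64²·87.8 + (-0.8)²·8 + 2·4.64·(-0.8)·0
= 1890.29888 + 5.12 + 0 = 1895.41888.

E[B] = 290.368, σ²_B = 1895.41888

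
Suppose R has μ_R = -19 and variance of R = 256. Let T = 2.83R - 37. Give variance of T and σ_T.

variance of T = 2050.2784, σ_T = 45.28

T = 2.83R - 37 is linear with a = 2.83, b = -37.
variance of T = a²·variance of R = 2.83²·256 = 2050.2784 (the additive constant -37 does not affect variance).
σ_R = √256 = 16.
σ_T = |a|·σ_R = |2.83|·16 = 45.28.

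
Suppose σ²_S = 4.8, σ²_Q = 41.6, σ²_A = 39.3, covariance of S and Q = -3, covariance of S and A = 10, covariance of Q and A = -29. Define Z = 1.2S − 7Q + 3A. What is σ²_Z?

σ²_Z = a²·σ²_S + b²·σ²_Q + c²·σ²_A + 2ab·covariance of S and Q + 2ac·covariance of S and A + 2bc·covariance of Q and A, with a = 1.2, b = -7, c = 3.
= 6.912 + 2038.4 + 353.7 + 50.4 + 72 + 1218
= 3739.412.

σ²_Z = 3739.412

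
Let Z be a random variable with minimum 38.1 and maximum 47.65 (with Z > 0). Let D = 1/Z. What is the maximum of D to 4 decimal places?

max(D) = 0.0262

1/Z is decreasing on this domain, so max(D) comes from min(Z) = 38.1: max(D) = 1/(38.1) ≈ 0.0262.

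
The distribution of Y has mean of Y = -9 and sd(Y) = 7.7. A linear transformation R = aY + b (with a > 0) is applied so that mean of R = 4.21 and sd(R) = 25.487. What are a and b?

sd(R) = a·sd(Y) (a > 0), so a = 25.487/7.7 = 3.31.
mean of R = a·mean of Y + b, so b = 4.21 − 3.31·(-9) = 34.

a = 3.31, b = 34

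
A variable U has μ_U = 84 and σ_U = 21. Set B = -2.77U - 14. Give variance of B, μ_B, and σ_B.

variance of B = 3383.7489, μ_B = -246.68, σ_B = 58.17

B = -2.77U - 14 is linear with a = -2.77, b = -14.
variance of U = 21² = 441.
variance of B = a²·variance of U = (-2.77)²·441 = 3383.7489 (the additive constant -14 does not affect variance).
μ_B = a·μ_U + b = (-2.77)·84 + (-14) = -246.68.
σ_B = |a|·σ_U = |-2.77|·21 = 58.17.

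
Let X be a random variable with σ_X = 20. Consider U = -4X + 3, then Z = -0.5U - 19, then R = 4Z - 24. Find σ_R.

σ_U = |-4|·20 = 80.
σ_Z = |-0.5|·80 = 40.
σ_R = |4|·40 = 160.

σ_R = 160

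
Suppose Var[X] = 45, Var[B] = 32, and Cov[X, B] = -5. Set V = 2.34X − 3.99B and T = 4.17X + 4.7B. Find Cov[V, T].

By bilinearity, Cov[V, T] = ac·Var[X] + bd·Var[B] + (ad+bc)·Cov[X, B], with a=2.34, b=-3.99, c=4.17, d=4.7.
ac·Var[X] = 2.34·4.17·45 = 439.101
bd·Var[B] = (-3.99)·4.7·32 = -600.096
(ad+bc)·Cov[X, B] = (-5.6403)·(-5) = 28.2015
Cov[V, T] = 439.101 + (-600.096) + 28.2015 = -132.7935.

Cov[V, T] = -132.7935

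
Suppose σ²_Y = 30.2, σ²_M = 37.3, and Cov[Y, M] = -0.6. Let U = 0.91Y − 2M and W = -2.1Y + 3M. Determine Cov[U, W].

By bilinearity, Cov[U, W] = ac·σ²_Y + bd·σ²_M + (ad+bc)·Cov[Y, M], with a=0.91, b=-2, c=-2.1, d=3.
ac·σ²_Y = 0.91·(-2.1)·30.2 = -57.7122
bd·σ²_M = (-2)·3·37.3 = -223.8
(ad+bc)·Cov[Y, M] = (6.93)·(-0.6) = -4.158
Cov[U, W] = -57.7122 + (-223.8) + (-4.158) = -285.6702.

Cov[U, W] = -285.6702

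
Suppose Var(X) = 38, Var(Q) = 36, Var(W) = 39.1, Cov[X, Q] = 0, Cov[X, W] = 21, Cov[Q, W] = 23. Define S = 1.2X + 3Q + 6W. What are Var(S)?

Var(S) = 2916.72

Var(S) = a²·Var(X) + b²·Var(Q) + c²·Var(W) + 2ab·Cov[X, Q] + 2ac·Cov[X, W] + 2bc·Cov[Q, W], with a = 1.2, b = 3, c = 6.
= 54.72 + 324 + 1407.6 + 0 + 302.4 + 828
= 2916.72.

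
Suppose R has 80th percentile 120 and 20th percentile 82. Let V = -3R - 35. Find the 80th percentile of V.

Since a = -3 < 0 the transformation is decreasing, reversing order: the 80th percentile of V corresponds to the 20th percentile of R.
So P_{80}(V) = a·P_{20}(R) + b = (-3)·82 + (-35) = -281.

80th percentile of V = -281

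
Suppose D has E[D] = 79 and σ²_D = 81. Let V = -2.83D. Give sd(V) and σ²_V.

V = -2.83D is linear with a = -2.83, b = 0.
sd(D) = √81 = 9.
sd(V) = |a|·sd(D) = |-2.83|·9 = 25.47.
σ²_V = a²·σ²_D = (-2.83)²·81 = 648.7209.

sd(V) = 25.47, σ²_V = 648.7209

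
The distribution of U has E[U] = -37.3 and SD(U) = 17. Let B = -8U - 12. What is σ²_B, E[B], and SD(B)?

B = -8U - 12 is linear with a = -8, b = -12.
σ²_U = 17² = 289.
σ²_B = a²·σ²_U = (-8)²·289 = 18496 (the additive constant -12 does not affect variance).
E[B] = a·E[U] + b = (-8)·(-37.3) + (-12) = 286.4.
SD(B) = |a|·SD(U) = |-8|·17 = 136.

σ²_B = 18496, E[B] = 286.4, SD(B) = 136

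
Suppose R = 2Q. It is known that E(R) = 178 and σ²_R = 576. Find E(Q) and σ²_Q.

E(Q) = 89, σ²_Q = 144

From R = 2Q: E(R) = a·E(Q) + b, so E(Q) = (E(R) − b)/a = (178 − 0)/2 = 89.
σ²_R = a²·σ²_Q, so σ²_Q = 576/2² = 144.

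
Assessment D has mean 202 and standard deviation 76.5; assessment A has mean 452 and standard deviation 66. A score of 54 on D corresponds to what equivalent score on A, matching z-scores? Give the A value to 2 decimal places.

z = (54 − 202)/76.5 ≈ -1.9346.
A = 452 + z·66 = 452 + (54 − 202)·66/76.5 ≈ 324.31.

A = 324.31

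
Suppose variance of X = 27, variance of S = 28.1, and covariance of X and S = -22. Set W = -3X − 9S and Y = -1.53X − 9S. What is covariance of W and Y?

covariance of W and Y = 1503.09

By bilinearity, covariance of W and Y = ac·variance of X + bd·variance of S + (ad+bc)·covariance of X and S, with a=-3, b=-9, c=-1.53, d=-9.
ac·variance of X = (-3)·(-1.53)·27 = 123.93
bd·variance of S = (-9)·(-9)·28.1 = 2276.1
(ad+bc)·covariance of X and S = (40.77)·(-22) = -896.94
covariance of W and Y = 123.93 + 2276.1 + (-896.94) = 1503.09.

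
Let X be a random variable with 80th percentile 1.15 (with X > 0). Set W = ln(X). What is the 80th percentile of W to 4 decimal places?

80th percentile of W = 0.1398

ln(X) is increasing, so P_{80}(W) = g(P_{80}(X)) ≈ 0.1398.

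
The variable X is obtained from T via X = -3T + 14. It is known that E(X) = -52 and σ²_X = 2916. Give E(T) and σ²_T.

E(T) = 22, σ²_T = 324

From X = -3T + 14: E(X) = a·E(T) + b, so E(T) = (E(X) − b)/a = (-52 − 14)/(-3) = 22.
σ²_X = a²·σ²_T, so σ²_T = 2916/(-3)² = 324.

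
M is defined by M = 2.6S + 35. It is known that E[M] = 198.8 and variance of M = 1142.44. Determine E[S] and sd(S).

E[S] = 63, sd(S) = 13

From M = 2.6S + 35: E[M] = a·E[S] + b, so E[S] = (E[M] − b)/a = (198.8 − 35)/2.6 = 63.
sd(M) = √1142.44 = 33.8.
sd(M) = |a|·sd(S), so sd(S) = 33.8/|2.6| = 13.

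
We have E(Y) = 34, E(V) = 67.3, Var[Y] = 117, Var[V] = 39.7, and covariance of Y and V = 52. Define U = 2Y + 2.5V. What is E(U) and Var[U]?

E(U) = 2·E(Y) + 2.5·E(V) = 2·34 + 2.5·67.3 = 236.25.
Var[U] = a²·Var[Y] + b²·Var[V] + 2ab·covariance of Y and V with a = 2, b = 2.5.
= 2²·117 + 2.5²·39.7 + 2·2·2.5·52
= 468 + 248.125 + 520 = 1236.125.

E(U) = 236.25, Var[U] = 1236.125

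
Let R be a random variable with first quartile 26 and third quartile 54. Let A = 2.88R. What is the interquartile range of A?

IQR of R = Q3 − Q1 = 54 − 26 = 28.
Under A = aR + b, IQR(A) = |a|·IQR(R) = |2.88|·28 = 80.64 (shifts cancel; spread scales by |a|).

IQR(A) = 80.64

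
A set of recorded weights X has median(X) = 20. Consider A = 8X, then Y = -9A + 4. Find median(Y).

median(Y) = -1436

median(A) = 8·20 = 160.
median(Y) = (-9)·160 + 4 = -1436.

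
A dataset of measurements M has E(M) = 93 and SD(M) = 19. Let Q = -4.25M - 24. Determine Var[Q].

Var[Q] = 6520.5625

Q = -4.25M - 24 is linear with a = -4.25, b = -24.
Var[M] = 19² = 361.
Var[Q] = a²·Var[M] = (-4.25)²·361 = 6520.5625 (the additive constant -24 does not affect variance).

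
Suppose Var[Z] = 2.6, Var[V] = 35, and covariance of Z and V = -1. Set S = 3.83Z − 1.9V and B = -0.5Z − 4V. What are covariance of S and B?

covariance of S and B = 275.391

By bilinearity, covariance of S and B = ac·Var[Z] + bd·Var[V] + (ad+bc)·covariance of Z and V, with a=3.83, b=-1.9, c=-0.5, d=-4.
ac·Var[Z] = 3.83·(-0.5)·2.6 = -4.979
bd·Var[V] = (-1.9)·(-4)·35 = 266
(ad+bc)·covariance of Z and V = (-14.37)·(-1) = 14.37
covariance of S and B = -4.979 + 266 + 14.37 = 275.391.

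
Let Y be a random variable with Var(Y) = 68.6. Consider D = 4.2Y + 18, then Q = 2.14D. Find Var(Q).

Var(D) = 4.2²·68.6 = 1210.104.
Var(Q) = 2.14²·1210.104 = 5541.7922784.

Var(Q) = 5541.7922784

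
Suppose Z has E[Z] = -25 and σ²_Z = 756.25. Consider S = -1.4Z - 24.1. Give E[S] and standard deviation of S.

S = -1.4Z - 24.1 is linear with a = -1.4, b = -24.1.
E[S] = a·E[Z] + b = (-1.4)·(-25) + (-24.1) = 10.9.
standard deviation of Z = √756.25 = 27.5.
standard deviation of S = |a|·standard deviation of Z = |-1.4|·27.5 = 38.5.

E[S] = 10.9, standard deviation of S = 38.5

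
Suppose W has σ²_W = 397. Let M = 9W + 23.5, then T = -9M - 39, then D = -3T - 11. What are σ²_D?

σ²_D = 23442453

σ²_M = 9²·397 = 32157.
σ²_T = (-9)²·32157 = 2604717.
σ²_D = (-3)²·2604717 = 23442453.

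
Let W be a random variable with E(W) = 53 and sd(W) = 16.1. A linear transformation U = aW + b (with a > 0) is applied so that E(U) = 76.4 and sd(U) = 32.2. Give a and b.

sd(U) = a·sd(W) (a > 0), so a = 32.2/16.1 = 2.
E(U) = a·E(W) + b, so b = 76.4 − 2·53 = -29.6.

a = 2, b = -29.6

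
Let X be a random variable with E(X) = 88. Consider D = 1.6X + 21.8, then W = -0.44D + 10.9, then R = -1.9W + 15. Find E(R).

E(D) = 1.6·88 + 21.8 = 162.6.
E(W) = (-0.44)·162.6 + 10.9 = -60.644.
E(R) = (-1.9)·(-60.644) + 15 = 130.2236.

E(R) = 130.2236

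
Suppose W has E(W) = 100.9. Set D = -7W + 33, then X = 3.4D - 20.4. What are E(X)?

E(X) = -2309.62

E(D) = (-7)·100.9 + 33 = -673.3.
E(X) = 3.4·(-673.3) + (-20.4) = -2309.62.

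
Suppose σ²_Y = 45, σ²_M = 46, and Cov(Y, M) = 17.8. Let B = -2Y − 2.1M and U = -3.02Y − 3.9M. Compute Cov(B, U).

Cov(B, U) = 900.2676

By bilinearity, Cov(B, U) = ac·σ²_Y + bd·σ²_M + (ad+bc)·Cov(Y, M), with a=-2, b=-2.1, c=-3.02, d=-3.9.
ac·σ²_Y = (-2)·(-3.02)·45 = 271.8
bd·σ²_M = (-2.1)·(-3.9)·46 = 376.74
(ad+bc)·Cov(Y, M) = (14.142)·17.8 = 251.7276
Cov(B, U) = 271.8 + 376.74 + 251.7276 = 900.2676.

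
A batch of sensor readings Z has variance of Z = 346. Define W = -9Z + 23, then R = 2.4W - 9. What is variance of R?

variance of R = 161429.76

variance of W = (-9)²·346 = 28026.
variance of R = 2.4²·28026 = 161429.76.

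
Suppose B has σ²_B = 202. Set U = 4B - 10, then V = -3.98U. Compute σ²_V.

σ²_V = 51196.1728

σ²_U = 4²·202 = 3232.
σ²_V = (-3.98)²·3232 = 51196.1728.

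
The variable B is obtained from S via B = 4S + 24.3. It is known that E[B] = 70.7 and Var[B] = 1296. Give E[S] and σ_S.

From B = 4S + 24.3: E[B] = a·E[S] + b, so E[S] = (E[B] − b)/a = (70.7 − 24.3)/4 = 11.6.
σ_B = √1296 = 36.
σ_B = |a|·σ_S, so σ_S = 36/|4| = 9.

E[S] = 11.6, σ_S = 9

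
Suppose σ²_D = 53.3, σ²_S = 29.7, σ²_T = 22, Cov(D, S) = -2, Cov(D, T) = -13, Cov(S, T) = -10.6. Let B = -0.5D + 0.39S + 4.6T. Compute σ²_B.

σ²_B = 505.90957

σ²_B = a²·σ²_D + b²·σ²_S + c²·σ²_T + 2ab·Cov(D, S) + 2ac·Cov(D, T) + 2bc·Cov(S, T), with a = -0.5, b = 0.39, c = 4.6.
= 13.325 + 4.51737 + 465.52 + 0.78 + 59.8 + (-38.0328)
= 505.90957.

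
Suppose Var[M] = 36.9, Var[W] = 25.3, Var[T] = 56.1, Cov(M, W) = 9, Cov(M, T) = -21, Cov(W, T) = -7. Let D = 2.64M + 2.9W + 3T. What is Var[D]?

Var[D] = a²·Var[M] + b²·Var[W] + c²·Var[T] + 2ab·Cov(M, W) + 2ac·Cov(M, T) + 2bc·Cov(W, T), with a = 2.64, b = 2.9, c = 3.
= 257.17824 + 212.773 + 504.9 + 137.808 + (-332.64) + (-121.8)
= 658.21924.

Var[D] = 658.21924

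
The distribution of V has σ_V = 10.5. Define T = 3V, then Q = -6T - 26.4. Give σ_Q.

σ_T = |3|·10.5 = 31.5.
σ_Q = |-6|·31.5 = 189.

σ_Q = 189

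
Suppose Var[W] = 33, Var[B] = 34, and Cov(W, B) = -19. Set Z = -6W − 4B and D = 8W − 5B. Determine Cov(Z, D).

By bilinearity, Cov(Z, D) = ac·Var[W] + bd·Var[B] + (ad+bc)·Cov(W, B), with a=-6, b=-4, c=8, d=-5.
ac·Var[W] = (-6)·8·33 = -1584
bd·Var[B] = (-4)·(-5)·34 = 680
(ad+bc)·Cov(W, B) = (-2)·(-19) = 38
Cov(Z, D) = -1584 + 680 + 38 = -866.

Cov(Z, D) = -866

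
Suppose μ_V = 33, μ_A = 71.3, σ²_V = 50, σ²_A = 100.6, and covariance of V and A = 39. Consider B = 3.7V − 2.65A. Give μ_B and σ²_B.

μ_B = 3.7·μ_V + (-2.65)·μ_A = 3.7·33 + (-2.65)·71.3 = -66.845.
σ²_B = a²·σ²_V + b²·σ²_A + 2ab·covariance of V and A with a = 3.7, b = -2.65.
= 3.7²·50 + (-2.65)²·100.6 + 2·3.7·(-2.65)·39
= 684.5 + 706.4635 + (-764.79) = 626.1735.

μ_B = -66.845, σ²_B = 626.1735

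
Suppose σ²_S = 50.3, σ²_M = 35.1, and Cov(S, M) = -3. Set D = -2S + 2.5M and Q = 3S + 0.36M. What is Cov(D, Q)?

By bilinearity, Cov(D, Q) = ac·σ²_S + bd·σ²_M + (ad+bc)·Cov(S, M), with a=-2, b=2.5, c=3, d=0.36.
ac·σ²_S = (-2)·3·50.3 = -301.8
bd·σ²_M = 2.5·0.36·35.1 = 31.59
(ad+bc)·Cov(S, M) = (6.78)·(-3) = -20.34
Cov(D, Q) = -301.8 + 31.59 + (-20.34) = -290.55.

Cov(D, Q) = -290.55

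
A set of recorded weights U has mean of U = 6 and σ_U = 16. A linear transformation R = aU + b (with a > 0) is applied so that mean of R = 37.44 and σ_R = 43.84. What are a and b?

a = 2.74, b = 21

σ_R = a·σ_U (a > 0), so a = 43.84/16 = 2.74.
mean of R = a·mean of U + b, so b = 37.44 − 2.74·6 = 21.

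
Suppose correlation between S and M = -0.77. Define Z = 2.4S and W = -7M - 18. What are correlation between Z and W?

Linear rescalings preserve |correlation|; the slopes 2.4 and -7 have opposite signs, so the correlation flips sign: correlation between Z and W = −correlation between S and M = 0.77.

correlation between Z and W = 0.77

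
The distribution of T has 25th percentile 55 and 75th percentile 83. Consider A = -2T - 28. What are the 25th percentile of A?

Since a = -2 < 0 the transformation is decreasing, reversing order: the 25th percentile of A corresponds to the 75th percentile of T.
So P_{25}(A) = a·P_{75}(T) + b = (-2)·83 + (-28) = -194.

25th percentile of A = -194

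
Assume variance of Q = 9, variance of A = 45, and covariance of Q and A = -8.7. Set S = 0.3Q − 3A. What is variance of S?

variance of S = a²·variance of Q + b²·variance of A + 2ab·covariance of Q and A with a = 0.3, b = -3.
= 0.3²·9 + (-3)²·45 + 2·0.3·(-3)·(-8.7)
= 0.81 + 405 + 15.66 = 421.47.

variance of S = 421.47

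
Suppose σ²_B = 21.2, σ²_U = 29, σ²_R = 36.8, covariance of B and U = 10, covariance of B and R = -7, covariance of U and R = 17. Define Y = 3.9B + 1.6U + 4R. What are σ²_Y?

σ²_Y = a²·σ²_B + b²·σ²_U + c²·σ²_R + 2ab·covariance of B and U + 2ac·covariance of B and R + 2bc·covariance of U and R, with a = 3.9, b = 1.6, c = 4.
= 322.452 + 74.24 + 588.8 + 124.8 + (-218.4) + 217.6
= 1109.492.

σ²_Y = 1109.492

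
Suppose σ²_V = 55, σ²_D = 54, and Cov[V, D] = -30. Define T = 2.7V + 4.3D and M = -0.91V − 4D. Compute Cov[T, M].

By bilinearity, Cov[T, M] = ac·σ²_V + bd·σ²_D + (ad+bc)·Cov[V, D], with a=2.7, b=4.3, c=-0.91, d=-4.
ac·σ²_V = 2.7·(-0.91)·55 = -135.135
bd·σ²_D = 4.3·(-4)·54 = -928.8
(ad+bc)·Cov[V, D] = (-14.713)·(-30) = 441.39
Cov[T, M] = -135.135 + (-928.8) + 441.39 = -622.545.

Cov[T, M] = -622.545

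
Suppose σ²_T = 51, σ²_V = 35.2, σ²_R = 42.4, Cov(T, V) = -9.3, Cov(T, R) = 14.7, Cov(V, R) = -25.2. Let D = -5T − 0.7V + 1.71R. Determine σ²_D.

σ²_D = a²·σ²_T + b²·σ²_V + c²·σ²_R + 2ab·Cov(T, V) + 2ac·Cov(T, R) + 2bc·Cov(V, R), with a = -5, b = -0.7, c = 1.71.
= 1275 + 17.248 + 123.98184 + (-65.1) + (-251.37) + 60.3288
= 1160.08864.

σ²_D = 1160.08864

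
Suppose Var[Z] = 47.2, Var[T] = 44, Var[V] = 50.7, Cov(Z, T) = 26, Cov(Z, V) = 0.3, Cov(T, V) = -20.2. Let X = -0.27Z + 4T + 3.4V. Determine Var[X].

Var[X] = a²·Var[Z] + b²·Var[T] + c²·Var[V] + 2ab·Cov(Z, T) + 2ac·Cov(Z, V) + 2bc·Cov(T, V), with a = -0.27, b = 4, c = 3.4.
= 3.44088 + 704 + 586.092 + (-56.16) + (-0.5508) + (-549.44)
= 687.38208.

Var[X] = 687.38208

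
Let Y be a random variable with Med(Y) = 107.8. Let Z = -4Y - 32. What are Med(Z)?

A linear map preserves order up to sign, so Med(Z) = a·Med(Y) + b = (-4)·107.8 + (-32) = -463.2.

Med(Z) = -463.2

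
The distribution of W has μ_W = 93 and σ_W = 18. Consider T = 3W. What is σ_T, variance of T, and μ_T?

σ_T = 54, variance of T = 2916, μ_T = 279

T = 3W is linear with a = 3, b = 0.
σ_T = |a|·σ_W = |3|·18 = 54.
variance of W = 18² = 324.
variance of T = a²·variance of W = 3²·324 = 2916.
μ_T = a·μ_W + b = 3·93 = 279.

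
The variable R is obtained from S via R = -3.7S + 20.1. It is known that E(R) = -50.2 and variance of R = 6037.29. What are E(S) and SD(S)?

E(S) = 19, SD(S) = 21

From R = -3.7S + 20.1: E(R) = a·E(S) + b, so E(S) = (E(R) − b)/a = (-50.2 − 20.1)/(-3.7) = 19.
SD(R) = √6037.29 = 77.7.
SD(R) = |a|·SD(S), so SD(S) = 77.7/|-3.7| = 21.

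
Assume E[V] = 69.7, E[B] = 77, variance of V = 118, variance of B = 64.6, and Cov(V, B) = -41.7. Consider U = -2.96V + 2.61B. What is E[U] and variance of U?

E[U] = (-2.96)·E[V] + 2.61·E[B] = (-2.96)·69.7 + 2.61·77 = -5.342.
variance of U = a²·variance of V + b²·variance of B + 2ab·Cov(V, B) with a = -2.96, b = 2.61.
= (-2.96)²·118 + 2.61²·64.6 + 2·(-2.96)·2.61·(-41.7)
= 1033.8688 + 440.06166 + 644.31504 = 2118.2455.

E[U] = -5.342, variance of U = 2118.2455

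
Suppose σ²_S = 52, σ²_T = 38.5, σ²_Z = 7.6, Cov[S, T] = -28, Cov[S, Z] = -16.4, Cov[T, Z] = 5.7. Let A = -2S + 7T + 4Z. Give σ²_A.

σ²_A = a²·σ²_S + b²·σ²_T + c²·σ²_Z + 2ab·Cov[S, T] + 2ac·Cov[S, Z] + 2bc·Cov[T, Z], with a = -2, b = 7, c = 4.
= 208 + 1886.5 + 121.6 + 784 + 262.4 + 319.2
= 3581.7.

σ²_A = 3581.7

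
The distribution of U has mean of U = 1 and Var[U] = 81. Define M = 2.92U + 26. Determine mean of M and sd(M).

mean of M = 28.92, sd(M) = 26.28

M = 2.92U + 26 is linear with a = 2.92, b = 26.
mean of M = a·mean of U + b = 2.92·1 + 26 = 28.92.
sd(U) = √81 = 9.
sd(M) = |a|·sd(U) = |2.92|·9 = 26.28.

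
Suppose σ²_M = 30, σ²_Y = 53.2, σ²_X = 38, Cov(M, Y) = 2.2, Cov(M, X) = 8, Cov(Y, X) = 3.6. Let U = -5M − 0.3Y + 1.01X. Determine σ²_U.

σ²_U = 717.1702

σ²_U = a²·σ²_M + b²·σ²_Y + c²·σ²_X + 2ab·Cov(M, Y) + 2ac·Cov(M, X) + 2bc·Cov(Y, X), with a = -5, b = -0.3, c = 1.01.
= 750 + 4.788 + 38.7638 + 6.6 + (-80.8) + (-2.1816)
= 717.1702.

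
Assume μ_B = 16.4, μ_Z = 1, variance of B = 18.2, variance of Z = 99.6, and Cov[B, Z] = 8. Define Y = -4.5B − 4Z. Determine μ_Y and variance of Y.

μ_Y = (-4.5)·μ_B + (-4)·μ_Z = (-4.5)·16.4 + (-4)·1 = -77.8.
variance of Y = a²·variance of B + b²·variance of Z + 2ab·Cov[B, Z] with a = -4.5, b = -4.
= (-4.5)²·18.2 + (-4)²·99.6 + 2·(-4.5)·(-4)·8
= 368.55 + 1593.6 + 288 = 2250.15.

μ_Y = -77.8, variance of Y = 2250.15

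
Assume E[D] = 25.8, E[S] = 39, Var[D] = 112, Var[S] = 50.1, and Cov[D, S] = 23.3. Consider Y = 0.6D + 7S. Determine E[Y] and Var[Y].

E[Y] = 0.6·E[D] + 7·E[S] = 0.6·25.8 + 7·39 = 288.48.
Var[Y] = a²·Var[D] + b²·Var[S] + 2ab·Cov[D, S] with a = 0.6, b = 7.
= 0.6²·112 + 7²·50.1 + 2·0.6·7·23.3
= 40.32 + 2454.9 + 195.72 = 2690.94.

E[Y] = 288.48, Var[Y] = 2690.94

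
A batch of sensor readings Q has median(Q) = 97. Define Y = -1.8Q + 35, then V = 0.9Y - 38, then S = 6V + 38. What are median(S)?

median(Y) = (-1.8)·97 + 35 = -139.6.
median(V) = 0.9·(-139.6) + (-38) = -163.64.
median(S) = 6·(-163.64) + 38 = -943.84.

median(S) = -943.84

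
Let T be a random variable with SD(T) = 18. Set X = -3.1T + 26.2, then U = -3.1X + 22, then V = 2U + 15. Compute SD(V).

SD(X) = |-3.1|·18 = 55.8.
SD(U) = |-3.1|·55.8 = 172.98.
SD(V) = |2|·172.98 = 345.96.

SD(V) = 345.96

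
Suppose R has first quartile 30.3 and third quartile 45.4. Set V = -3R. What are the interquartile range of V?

IQR(V) = 45.3

IQR of R = Q3 − Q1 = 45.4 − 30.3 = 15.1.
Under V = aR + b, IQR(V) = |a|·IQR(R) = |-3|·15.1 = 45.3 (shifts cancel; spread scales by |a|).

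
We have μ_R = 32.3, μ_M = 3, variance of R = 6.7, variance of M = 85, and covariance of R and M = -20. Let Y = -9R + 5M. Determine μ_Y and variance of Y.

μ_Y = (-9)·μ_R + 5·μ_M = (-9)·32.3 + 5·3 = -275.7.
variance of Y = a²·variance of R + b²·variance of M + 2ab·covariance of R and M with a = -9, b = 5.
= (-9)²·6.7 + 5²·85 + 2·(-9)·5·(-20)
= 542.7 + 2125 + 1800 = 4467.7.

μ_Y = -275.7, variance of Y = 4467.7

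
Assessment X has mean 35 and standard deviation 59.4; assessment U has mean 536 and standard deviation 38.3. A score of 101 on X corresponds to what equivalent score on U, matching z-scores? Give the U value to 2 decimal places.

U = 578.56

z = (101 − 35)/59.4 ≈ 1.1111.
U = 536 + z·38.3 = 536 + (101 − 35)·38.3/59.4 ≈ 578.56.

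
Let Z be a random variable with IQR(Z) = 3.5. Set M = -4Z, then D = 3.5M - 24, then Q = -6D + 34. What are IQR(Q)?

IQR(M) = |-4|·3.5 = 14.
IQR(D) = |3.5|·14 = 49.
IQR(Q) = |-6|·49 = 294.

IQR(Q) = 294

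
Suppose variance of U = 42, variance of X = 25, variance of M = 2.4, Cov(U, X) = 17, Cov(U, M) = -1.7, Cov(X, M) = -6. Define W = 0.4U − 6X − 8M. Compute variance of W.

variance of W = a²·variance of U + b²·variance of X + c²·variance of M + 2ab·Cov(U, X) + 2ac·Cov(U, M) + 2bc·Cov(X, M), with a = 0.4, b = -6, c = -8.
= 6.72 + 900 + 153.6 + (-81.6) + 10.88 + (-576)
= 413.6.

variance of W = 413.6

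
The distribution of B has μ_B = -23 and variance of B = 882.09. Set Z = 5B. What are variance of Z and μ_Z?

Z = 5B is linear with a = 5, b = 0.
variance of Z = a²·variance of B = 5²·882.09 = 22052.25.
μ_Z = a·μ_B + b = 5·(-23) = -115.

variance of Z = 22052.25, μ_Z = -115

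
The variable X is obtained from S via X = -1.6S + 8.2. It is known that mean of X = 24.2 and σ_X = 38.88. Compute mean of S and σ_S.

From X = -1.6S + 8.2: mean of X = a·mean of S + b, so mean of S = (mean of X − b)/a = (24.2 − 8.2)/(-1.6) = -10.
σ_X = |a|·σ_S, so σ_S = 38.88/|-1.6| = 24.3.

mean of S = -10, σ_S = 24.3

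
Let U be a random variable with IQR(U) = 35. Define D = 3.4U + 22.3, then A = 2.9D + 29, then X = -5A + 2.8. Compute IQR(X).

IQR(D) = |3.4|·35 = 119.
IQR(A) = |2.9|·119 = 345.1.
IQR(X) = |-5|·345.1 = 1725.5.

IQR(X) = 1725.5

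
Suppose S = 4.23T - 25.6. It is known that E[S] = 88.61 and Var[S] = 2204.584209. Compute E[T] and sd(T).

From S = 4.23T - 25.6: E[S] = a·E[T] + b, so E[T] = (E[S] − b)/a = (88.61 − (-25.6))/4.23 = 27.
sd(S) = √2204.584209 = 46.953.
sd(S) = |a|·sd(T), so sd(T) = 46.953/|4.23| = 11.1.

E[T] = 27, sd(T) = 11.1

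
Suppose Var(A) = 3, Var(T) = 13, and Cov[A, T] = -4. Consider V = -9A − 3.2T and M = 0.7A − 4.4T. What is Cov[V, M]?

Cov[V, M] = 14.7

By bilinearity, Cov[V, M] = ac·Var(A) + bd·Var(T) + (ad+bc)·Cov[A, T], with a=-9, b=-3.2, c=0.7, d=-4.4.
ac·Var(A) = (-9)·0.7·3 = -18.9
bd·Var(T) = (-3.2)·(-4.4)·13 = 183.04
(ad+bc)·Cov[A, T] = (37.36)·(-4) = -149.44
Cov[V, M] = -18.9 + 183.04 + (-149.44) = 14.7.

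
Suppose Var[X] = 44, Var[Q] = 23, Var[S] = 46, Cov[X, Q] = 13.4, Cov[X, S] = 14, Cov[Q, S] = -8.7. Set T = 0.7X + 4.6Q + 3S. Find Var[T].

Var[T] = a²·Var[X] + b²·Var[Q] + c²·Var[S] + 2ab·Cov[X, Q] + 2ac·Cov[X, S] + 2bc·Cov[Q, S], with a = 0.7, b = 4.6, c = 3.
= 21.56 + 486.68 + 414 + 86.296 + 58.8 + (-240.12)
= 827.216.

Var[T] = 827.216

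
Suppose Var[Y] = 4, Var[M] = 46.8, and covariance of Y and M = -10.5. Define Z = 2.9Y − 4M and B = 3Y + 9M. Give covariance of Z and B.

By bilinearity, covariance of Z and B = ac·Var[Y] + bd·Var[M] + (ad+bc)·covariance of Y and M, with a=2.9, b=-4, c=3, d=9.
ac·Var[Y] = 2.9·3·4 = 34.8
bd·Var[M] = (-4)·9·46.8 = -1684.8
(ad+bc)·covariance of Y and M = (14.1)·(-10.5) = -148.05
covariance of Z and B = 34.8 + (-1684.8) + (-148.05) = -1798.05.

covariance of Z and B = -1798.05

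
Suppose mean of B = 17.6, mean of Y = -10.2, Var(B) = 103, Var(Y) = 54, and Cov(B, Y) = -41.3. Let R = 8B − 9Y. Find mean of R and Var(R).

mean of R = 8·mean of B + (-9)·mean of Y = 8·17.6 + (-9)·(-10.2) = 232.6.
Var(R) = a²·Var(B) + b²·Var(Y) + 2ab·Cov(B, Y) with a = 8, b = -9.
= 8²·103 + (-9)²·54 + 2·8·(-9)·(-41.3)
= 6592 + 4374 + 5947.2 = 16913.2.

mean of R = 232.6, Var(R) = 16913.2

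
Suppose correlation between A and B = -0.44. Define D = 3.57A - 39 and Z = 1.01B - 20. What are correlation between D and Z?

Linear rescalings preserve correlation up to sign; here the slopes 3.57 and 1.01 have the same sign, so correlation between D and Z = correlation between A and B = -0.44.

correlation between D and Z = -0.44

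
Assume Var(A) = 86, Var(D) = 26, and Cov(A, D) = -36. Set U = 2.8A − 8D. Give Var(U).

Var(U) = a²·Var(A) + b²·Var(D) + 2ab·Cov(A, D) with a = 2.8, b = -8.
= 2.8²·86 + (-8)²·26 + 2·2.8·(-8)·(-36)
= 674.24 + 1664 + 1612.8 = 3951.04.

Var(U) = 3951.04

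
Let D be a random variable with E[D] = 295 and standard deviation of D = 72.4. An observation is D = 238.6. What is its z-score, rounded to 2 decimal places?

z = (D − E[D]) / standard deviation of D = (238.6 − 295) / 72.4 ≈ -0.78.

z = -0.78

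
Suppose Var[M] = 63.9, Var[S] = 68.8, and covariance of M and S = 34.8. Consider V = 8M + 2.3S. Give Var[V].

Var[V] = a²·Var[M] + b²·Var[S] + 2ab·covariance of M and S with a = 8, b = 2.3.
= 8²·63.9 + 2.3²·68.8 + 2·8·2.3·34.8
= 4089.6 + 363.952 + 1280.64 = 5734.192.

Var[V] = 5734.192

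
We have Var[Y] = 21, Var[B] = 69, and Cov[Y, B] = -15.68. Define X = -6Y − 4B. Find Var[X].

Var[X] = a²·Var[Y] + b²·Var[B] + 2ab·Cov[Y, B] with a = -6, b = -4.
= (-6)²·21 + (-4)²·69 + 2·(-6)·(-4)·(-15.68)
= 756 + 1104 + (-752.64) = 1107.36.

Var[X] = 1107.36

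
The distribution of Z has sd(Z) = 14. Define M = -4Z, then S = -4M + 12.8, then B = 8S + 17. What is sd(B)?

sd(M) = |-4|·14 = 56.
sd(S) = |-4|·56 = 224.
sd(B) = |8|·224 = 1792.

sd(B) = 1792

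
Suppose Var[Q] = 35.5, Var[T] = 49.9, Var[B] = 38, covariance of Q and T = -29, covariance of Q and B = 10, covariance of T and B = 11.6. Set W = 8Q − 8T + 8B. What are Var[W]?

Var[W] = a²·Var[Q] + b²·Var[T] + c²·Var[B] + 2ab·covariance of Q and T + 2ac·covariance of Q and B + 2bc·covariance of T and B, with a = 8, b = -8, c = 8.
= 2272 + 3193.6 + 2432 + 3712 + 1280 + (-1484.8)
= 11404.8.

Var[W] = 11404.8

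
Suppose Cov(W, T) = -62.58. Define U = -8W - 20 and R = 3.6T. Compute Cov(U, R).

Cov(U, R) = a·c·Cov(W, T) = (-8)·3.6·(-62.58) = 1802.304. Additive constants drop out.

Cov(U, R) = 1802.304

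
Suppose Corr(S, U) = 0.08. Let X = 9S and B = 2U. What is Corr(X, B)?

Corr(X, B) = 0.08

Linear rescalings preserve correlation up to sign; here the slopes 9 and 2 have the same sign, so Corr(X, B) = Corr(S, U) = 0.08.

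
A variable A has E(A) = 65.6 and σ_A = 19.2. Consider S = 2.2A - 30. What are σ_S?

S = 2.2A - 30 is linear with a = 2.2, b = -30.
σ_S = |a|·σ_A = |2.2|·19.2 = 42.24.

σ_S = 42.24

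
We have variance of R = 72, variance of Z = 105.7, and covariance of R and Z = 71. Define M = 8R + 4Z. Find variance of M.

variance of M = 10843.2

variance of M = a²·variance of R + b²·variance of Z + 2ab·covariance of R and Z with a = 8, b = 4.
= 8²·72 + 4²·105.7 + 2·8·4·71
= 4608 + 1691.2 + 4544 = 10843.2.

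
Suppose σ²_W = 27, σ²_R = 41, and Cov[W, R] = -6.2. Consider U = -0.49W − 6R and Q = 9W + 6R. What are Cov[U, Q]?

Cov[U, Q] = -1242.042

By bilinearity, Cov[U, Q] = ac·σ²_W + bd·σ²_R + (ad+bc)·Cov[W, R], with a=-0.49, b=-6, c=9, d=6.
ac·σ²_W = (-0.49)·9·27 = -119.07
bd·σ²_R = (-6)·6·41 = -1476
(ad+bc)·Cov[W, R] = (-56.94)·(-6.2) = 353.028
Cov[U, Q] = -119.07 + (-1476) + 353.028 = -1242.042.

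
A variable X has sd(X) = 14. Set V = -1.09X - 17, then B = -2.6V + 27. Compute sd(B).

sd(V) = |-1.09|·14 = 15.26.
sd(B) = |-2.6|·15.26 = 39.676.

sd(B) = 39.676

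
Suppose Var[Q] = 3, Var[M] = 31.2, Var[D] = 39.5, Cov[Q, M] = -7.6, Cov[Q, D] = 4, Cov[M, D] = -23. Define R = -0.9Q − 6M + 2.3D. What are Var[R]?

Var[R] = 1870.745

Var[R] = a²·Var[Q] + b²·Var[M] + c²·Var[D] + 2ab·Cov[Q, M] + 2ac·Cov[Q, D] + 2bc·Cov[M, D], with a = -0.9, b = -6, c = 2.3.
= 2.43 + 1123.2 + 208.955 + (-82.08) + (-16.56) + 634.8
= 1870.745.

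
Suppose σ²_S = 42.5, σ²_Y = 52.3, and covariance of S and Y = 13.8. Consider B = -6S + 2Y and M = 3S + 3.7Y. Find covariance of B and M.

covariance of B and M = -601.54

By bilinearity, covariance of B and M = ac·σ²_S + bd·σ²_Y + (ad+bc)·covariance of S and Y, with a=-6, b=2, c=3, d=3.7.
ac·σ²_S = (-6)·3·42.5 = -765
bd·σ²_Y = 2·3.7·52.3 = 387.02
(ad+bc)·covariance of S and Y = (-16.2)·13.8 = -223.56
covariance of B and M = -765 + 387.02 + (-223.56) = -601.54.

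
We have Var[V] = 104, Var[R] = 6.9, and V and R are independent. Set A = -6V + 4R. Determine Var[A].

Var[A] = a²·Var[V] + b²·Var[R] + 2ab·Cov[V, R] with a = -6, b = 4.
Independence gives Cov[V, R] = 0.
= (-6)²·104 + 4²·6.9 + 2·(-6)·4·0
= 3744 + 110.4 + 0 = 3854.4.

Var[A] = 3854.4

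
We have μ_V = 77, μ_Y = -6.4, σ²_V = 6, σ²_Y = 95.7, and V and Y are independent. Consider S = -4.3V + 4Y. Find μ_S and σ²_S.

μ_S = -356.7, σ²_S = 1642.14

μ_S = (-4.3)·μ_V + 4·μ_Y = (-4.3)·77 + 4·(-6.4) = -356.7.
σ²_S = a²·σ²_V + b²·σ²_Y + 2ab·covariance of V and Y with a = -4.3, b = 4.
Independence gives covariance of V and Y = 0.
= (-4.3)²·6 + 4²·95.7 + 2·(-4.3)·4·0
= 110.94 + 1531.2 + 0 = 1642.14.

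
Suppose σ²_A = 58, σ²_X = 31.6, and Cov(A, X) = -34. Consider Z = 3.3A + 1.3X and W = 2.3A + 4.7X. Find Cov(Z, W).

Cov(Z, W) = 4.296

By bilinearity, Cov(Z, W) = ac·σ²_A + bd·σ²_X + (ad+bc)·Cov(A, X), with a=3.3, b=1.3, c=2.3, d=4.7.
ac·σ²_A = 3.3·2.3·58 = 440.22
bd·σ²_X = 1.3·4.7·31.6 = 193.076
(ad+bc)·Cov(A, X) = (18.5)·(-34) = -629
Cov(Z, W) = 440.22 + 193.076 + (-629) = 4.296.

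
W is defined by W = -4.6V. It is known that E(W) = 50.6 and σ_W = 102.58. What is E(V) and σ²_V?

From W = -4.6V: E(W) = a·E(V) + b, so E(V) = (E(W) − b)/a = (50.6 − 0)/(-4.6) = -11.
σ²_W = 102.58² = 10522.6564.
σ²_W = a²·σ²_V, so σ²_V = 10522.6564/(-4.6)² = 497.29.

E(V) = -11, σ²_V = 497.29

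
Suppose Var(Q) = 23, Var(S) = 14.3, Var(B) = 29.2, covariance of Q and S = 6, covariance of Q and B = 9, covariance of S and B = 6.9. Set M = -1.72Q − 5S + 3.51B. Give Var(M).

Var(M) = a²·Var(Q) + b²·Var(S) + c²·Var(B) + 2ab·covariance of Q and S + 2ac·covariance of Q and B + 2bc·covariance of S and B, with a = -1.72, b = -5, c = 3.51.
= 68.0432 + 357.5 + 359.74692 + 103.2 + (-108.6696) + (-242.19)
= 537.63052.

Var(M) = 537.63052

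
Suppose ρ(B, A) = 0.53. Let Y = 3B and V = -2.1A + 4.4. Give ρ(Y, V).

ρ(Y, V) = -0.53

Linear rescalings preserve |correlation|; the slopes 3 and -2.1 have opposite signs, so the correlation flips sign: ρ(Y, V) = −ρ(B, A) = -0.53.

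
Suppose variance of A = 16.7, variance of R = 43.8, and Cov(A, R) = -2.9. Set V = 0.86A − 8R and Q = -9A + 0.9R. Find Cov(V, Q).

By bilinearity, Cov(V, Q) = ac·variance of A + bd·variance of R + (ad+bc)·Cov(A, R), with a=0.86, b=-8, c=-9, d=0.9.
ac·variance of A = 0.86·(-9)·16.7 = -129.258
bd·variance of R = (-8)·0.9·43.8 = -315.36
(ad+bc)·Cov(A, R) = (72.774)·(-2.9) = -211.0446
Cov(V, Q) = -129.258 + (-315.36) + (-211.0446) = -655.6626.

Cov(V, Q) = -655.6626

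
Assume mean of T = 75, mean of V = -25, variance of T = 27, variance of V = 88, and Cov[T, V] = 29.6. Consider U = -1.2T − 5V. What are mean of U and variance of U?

mean of U = 35, variance of U = 2594.08

mean of U = (-1.2)·mean of T + (-5)·mean of V = (-1.2)·75 + (-5)·(-25) = 35.
variance of U = a²·variance of T + b²·variance of V + 2ab·Cov[T, V] with a = -1.2, b = -5.
= (-1.2)²·27 + (-5)²·88 + 2·(-1.2)·(-5)·29.6
= 38.88 + 2200 + 355.2 = 2594.08.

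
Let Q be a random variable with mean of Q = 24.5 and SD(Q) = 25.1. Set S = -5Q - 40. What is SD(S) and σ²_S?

S = -5Q - 40 is linear with a = -5, b = -40.
SD(S) = |a|·SD(Q) = |-5|·25.1 = 125.5.
σ²_Q = 25.1² = 630.01.
σ²_S = a²·σ²_Q = (-5)²·630.01 = 15750.25 (the additive constant -40 does not affect variance).

SD(S) = 125.5, σ²_S = 15750.25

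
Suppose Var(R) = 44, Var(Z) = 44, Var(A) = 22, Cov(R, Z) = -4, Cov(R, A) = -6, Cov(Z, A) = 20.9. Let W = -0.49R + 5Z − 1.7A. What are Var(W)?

Var(W) = a²·Var(R) + b²·Var(Z) + c²·Var(A) + 2ab·Cov(R, Z) + 2ac·Cov(R, A) + 2bc·Cov(Z, A), with a = -0.49, b = 5, c = -1.7.
= 10.5644 + 1100 + 63.58 + 19.6 + (-9.996) + (-355.3)
= 828.4484.

Var(W) = 828.4484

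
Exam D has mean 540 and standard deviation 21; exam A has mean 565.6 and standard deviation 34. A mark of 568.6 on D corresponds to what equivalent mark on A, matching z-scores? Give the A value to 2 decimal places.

z = (568.6 − 540)/21 ≈ 1.3619.
A = 565.6 + z·34 = 565.6 + (568.6 − 540)·34/21 ≈ 611.90.

A = 611.90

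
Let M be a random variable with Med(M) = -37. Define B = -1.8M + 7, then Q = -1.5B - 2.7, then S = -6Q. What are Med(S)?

Med(B) = (-1.8)·(-37) + 7 = 73.6.
Med(Q) = (-1.5)·73.6 + (-2.7) = -113.1.
Med(S) = (-6)·(-113.1) = 678.6.

Med(S) = 678.6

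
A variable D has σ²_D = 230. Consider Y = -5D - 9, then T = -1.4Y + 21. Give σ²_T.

σ²_Y = (-5)²·230 = 5750.
σ²_T = (-1.4)²·5750 = 11270.

σ²_T = 11270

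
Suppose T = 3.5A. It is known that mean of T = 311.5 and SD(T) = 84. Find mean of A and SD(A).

mean of A = 89, SD(A) = 24

From T = 3.5A: mean of T = a·mean of A + b, so mean of A = (mean of T − b)/a = (311.5 − 0)/3.5 = 89.
SD(T) = |a|·SD(A), so SD(A) = 84/|3.5| = 24.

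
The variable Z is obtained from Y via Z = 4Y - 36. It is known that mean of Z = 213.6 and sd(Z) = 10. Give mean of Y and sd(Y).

From Z = 4Y - 36: mean of Z = a·mean of Y + b, so mean of Y = (mean of Z − b)/a = (213.6 − (-36))/4 = 62.4.
sd(Z) = |a|·sd(Y), so sd(Y) = 10/|4| = 2.5.

mean of Y = 62.4, sd(Y) = 2.5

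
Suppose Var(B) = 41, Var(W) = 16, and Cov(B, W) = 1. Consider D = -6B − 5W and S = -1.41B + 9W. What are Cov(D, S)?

Cov(D, S) = -420.09

By bilinearity, Cov(D, S) = ac·Var(B) + bd·Var(W) + (ad+bc)·Cov(B, W), with a=-6, b=-5, c=-1.41, d=9.
ac·Var(B) = (-6)·(-1.41)·41 = 346.86
bd·Var(W) = (-5)·9·16 = -720
(ad+bc)·Cov(B, W) = (-46.95)·1 = -46.95
Cov(D, S) = 346.86 + (-720) + (-46.95) = -420.09.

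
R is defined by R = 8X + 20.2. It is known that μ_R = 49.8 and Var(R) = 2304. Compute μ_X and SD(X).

From R = 8X + 20.2: μ_R = a·μ_X + b, so μ_X = (μ_R − b)/a = (49.8 − 20.2)/8 = 3.7.
SD(R) = √2304 = 48.
SD(R) = |a|·SD(X), so SD(X) = 48/|8| = 6.

μ_X = 3.7, SD(X) = 6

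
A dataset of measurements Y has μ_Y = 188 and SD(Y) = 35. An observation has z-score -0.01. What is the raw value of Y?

Y = μ_Y + z·SD(Y) = 188 + (-0.01)·35 = 187.65.

Y = 187.65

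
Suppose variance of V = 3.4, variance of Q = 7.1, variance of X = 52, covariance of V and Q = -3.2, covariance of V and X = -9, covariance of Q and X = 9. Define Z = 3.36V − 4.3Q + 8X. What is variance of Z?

variance of Z = 2487.09084

variance of Z = a²·variance of V + b²·variance of Q + c²·variance of X + 2ab·covariance of V and Q + 2ac·covariance of V and X + 2bc·covariance of Q and X, with a = 3.36, b = -4.3, c = 8.
= 38.38464 + 131.279 + 3328 + 92.4672 + (-483.84) + (-619.2)
= 2487.09084.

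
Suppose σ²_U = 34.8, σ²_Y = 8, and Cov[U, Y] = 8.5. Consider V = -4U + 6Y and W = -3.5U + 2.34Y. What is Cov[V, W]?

By bilinearity, Cov[V, W] = ac·σ²_U + bd·σ²_Y + (ad+bc)·Cov[U, Y], with a=-4, b=6, c=-3.5, d=2.34.
ac·σ²_U = (-4)·(-3.5)·34.8 = 487.2
bd·σ²_Y = 6·2.34·8 = 112.32
(ad+bc)·Cov[U, Y] = (-30.36)·8.5 = -258.06
Cov[V, W] = 487.2 + 112.32 + (-258.06) = 341.46.

Cov[V, W] = 341.46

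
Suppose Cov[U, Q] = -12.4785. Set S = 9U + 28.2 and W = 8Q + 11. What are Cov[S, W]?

Cov[S, W] = -898.452

Cov[S, W] = a·c·Cov[U, Q] = 9·8·(-12.4785) = -898.452. Additive constants drop out.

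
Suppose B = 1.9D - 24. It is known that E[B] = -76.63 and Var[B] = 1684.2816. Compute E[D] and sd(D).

From B = 1.9D - 24: E[B] = a·E[D] + b, so E[D] = (E[B] − b)/a = (-76.63 − (-24))/1.9 = -27.7.
sd(B) = √1684.2816 = 41.04.
sd(B) = |a|·sd(D), so sd(D) = 41.04/|1.9| = 21.6.

E[D] = -27.7, sd(D) = 21.6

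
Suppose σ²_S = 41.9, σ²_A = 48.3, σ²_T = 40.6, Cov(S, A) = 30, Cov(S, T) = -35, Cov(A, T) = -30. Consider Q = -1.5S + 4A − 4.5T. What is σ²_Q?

σ²_Q = 1936.725

σ²_Q = a²·σ²_S + b²·σ²_A + c²·σ²_T + 2ab·Cov(S, A) + 2ac·Cov(S, T) + 2bc·Cov(A, T), with a = -1.5, b = 4, c = -4.5.
= 94.275 + 772.8 + 822.15 + (-360) + (-472.5) + 1080
= 1936.725.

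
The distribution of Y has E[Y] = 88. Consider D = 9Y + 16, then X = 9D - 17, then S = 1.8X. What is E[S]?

E[S] = 13059

E[D] = 9·88 + 16 = 808.
E[X] = 9·808 + (-17) = 7255.
E[S] = 1.8·7255 = 13059.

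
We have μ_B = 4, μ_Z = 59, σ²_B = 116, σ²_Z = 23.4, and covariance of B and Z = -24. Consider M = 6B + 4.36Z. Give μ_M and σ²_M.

μ_M = 281.24, σ²_M = 3365.14464

μ_M = 6·μ_B + 4.36·μ_Z = 6·4 + 4.36·59 = 281.24.
σ²_M = a²·σ²_B + b²·σ²_Z + 2ab·covariance of B and Z with a = 6, b = 4.36.
= 6²·116 + 4.36²·23.4 + 2·6·4.36·(-24)
= 4176 + 444.82464 + (-1255.68) = 3365.14464.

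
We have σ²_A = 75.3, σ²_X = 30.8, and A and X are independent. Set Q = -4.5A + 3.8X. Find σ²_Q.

σ²_Q = a²·σ²_A + b²·σ²_X + 2ab·covariance of A and X with a = -4.5, b = 3.8.
Independence gives covariance of A and X = 0.
= (-4.5)²·75.3 + 3.8²·30.8 + 2·(-4.5)·3.8·0
= 1524.825 + 444.752 + 0 = 1969.577.

σ²_Q = 1969.577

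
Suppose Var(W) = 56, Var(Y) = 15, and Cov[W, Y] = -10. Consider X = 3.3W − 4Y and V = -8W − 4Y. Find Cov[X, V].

By bilinearity, Cov[X, V] = ac·Var(W) + bd·Var(Y) + (ad+bc)·Cov[W, Y], with a=3.3, b=-4, c=-8, d=-4.
ac·Var(W) = 3.3·(-8)·56 = -1478.4
bd·Var(Y) = (-4)·(-4)·15 = 240
(ad+bc)·Cov[W, Y] = (18.8)·(-10) = -188
Cov[X, V] = -1478.4 + 240 + (-188) = -1426.4.

Cov[X, V] = -1426.4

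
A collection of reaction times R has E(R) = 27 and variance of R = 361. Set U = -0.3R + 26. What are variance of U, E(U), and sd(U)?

variance of U = 32.49, E(U) = 17.9, sd(U) = 5.7

U = -0.3R + 26 is linear with a = -0.3, b = 26.
variance of U = a²·variance of R = (-0.3)²·361 = 32.49 (the additive constant 26 does not affect variance).
E(U) = a·E(R) + b = (-0.3)·27 + 26 = 17.9.
sd(R) = √361 = 19.
sd(U) = |a|·sd(R) = |-0.3|·19 = 5.7.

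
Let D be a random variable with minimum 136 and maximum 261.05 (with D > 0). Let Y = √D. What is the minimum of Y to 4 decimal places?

min(Y) = 11.6619

√D is increasing on this domain, so min(Y) comes from min(D) = 136: min(Y) = √(136) ≈ 11.6619.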